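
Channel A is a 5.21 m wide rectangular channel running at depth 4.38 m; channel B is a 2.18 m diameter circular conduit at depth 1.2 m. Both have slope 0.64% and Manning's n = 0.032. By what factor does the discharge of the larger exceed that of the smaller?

Channel A: Flow area A = b·y = 5.21 × 4.38 = 22.82 m². Wetted perimeter P = b + 2y = 5.21 + 2×4.38 = 13.97 m. Hydraulic radius R = A/P = 22.82/13.97 = 1.633 m. Q_A = (1/0.032)·22.82·1.633^(2/3)·√0.0064 = 79.13 m³/s.
Channel B: For a circular section of diameter D = 2.18 m at depth y = 1.2 m, the central angle is θ = 2 arccos(1 − 2y/D) = 3.344 rad. Then A = (D²/8)(θ − sin θ) = 2.106 m² and P = Dθ/2 = 3.645 m. Hydraulic radius R = A/P = 2.106/3.645 = 0.5777 m. Q_B = (1/0.032)·2.106·0.5777^(2/3)·√0.0064 = 3.652 m³/s.
The larger discharge is 79.13 m³/s and the smaller is 3.652 m³/s; the ratio is 21.7.

21.7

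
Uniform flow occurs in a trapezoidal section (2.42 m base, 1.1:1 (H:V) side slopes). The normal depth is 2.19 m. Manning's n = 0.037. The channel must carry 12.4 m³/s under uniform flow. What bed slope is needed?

With bottom width b = 2.42 m and side slope z = 1.1: A = (b + zy)y = (2.42 + 1.1×2.19)×2.19 = 10.58 m²; P = b + 2y√(1+z²) = 2.42 + 2×2.19×1.487 = 8.931 m.
Hydraulic radius R = A/P = 10.58/8.931 = 1.184 m.
From Manning's equation, S = [nQ / (1 A R^(2/3))]² = [0.037 × 12.4 / (1 × 10.58 × 1.184^(2/3))]² = 0.0015.

S = 0.0015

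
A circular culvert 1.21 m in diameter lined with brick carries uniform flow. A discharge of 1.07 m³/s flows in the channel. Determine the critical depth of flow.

At critical depth, Q² T / (g A³) = 1, i.e. A³/T = Q²/g = 1.07²/9.81 = 0.1167.
Trying y = 0.437 m: A³/T = 0.04512 — short.
Trying y = 0.56 m: A³/T = 0.1169 — close enough.

y_c = 0.56 m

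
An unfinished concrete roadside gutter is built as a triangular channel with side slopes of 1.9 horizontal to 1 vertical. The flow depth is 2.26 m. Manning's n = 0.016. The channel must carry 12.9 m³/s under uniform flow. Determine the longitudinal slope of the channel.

For a triangular section with side slope z = 1.9: A = zy² = 1.9×2.26² = 9.704 m²; P = 2y√(1+z²) = 2×2.26×2.147 = 9.705 m.
Hydraulic radius R = A/P = 9.704/9.705 = 1 m.
From Manning's equation, S = [nQ / (1 A R^(2/3))]² = [0.016 × 12.9 / (1 × 9.704 × 1^(2/3))]² = 0.000452.

S = 0.000452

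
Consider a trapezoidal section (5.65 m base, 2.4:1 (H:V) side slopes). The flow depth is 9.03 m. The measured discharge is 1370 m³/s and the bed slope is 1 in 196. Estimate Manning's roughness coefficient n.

n = 0.036

With bottom width b = 5.65 m and side slope z = 2.4: A = (b + zy)y = (5.65 + 2.4×9.03)×9.03 = 246.7 m²; P = b + 2y√(1+z²) = 5.65 + 2×9.03×2.6 = 52.61 m.
Hydraulic radius R = A/P = 246.7/52.61 = 4.69 m.
Rearranging Manning's equation: n = (1/Q) A R^(2/3) S^(1/2) = (1/1370) × 246.7 × 4.69^(2/3) × √0.005102 = 0.036.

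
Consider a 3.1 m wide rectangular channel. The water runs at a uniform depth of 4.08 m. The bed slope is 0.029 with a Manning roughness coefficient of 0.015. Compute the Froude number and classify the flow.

supercritical

Flow area A = b·y = 3.1 × 4.08 = 12.65 m². Wetted perimeter P = b + 2y = 3.1 + 2×4.08 = 11.26 m.
Hydraulic radius R = A/P = 12.65/11.26 = 1.123 m.
V = (1/n) R^(2/3) √S = (1/0.015) × 1.123^(2/3) × √0.029 = 12.27 m/s. Hydraulic depth D_h = A/T = 12.65/3.1 = 4.08 m.
Froude number Fr = V/√(g·D_h) = 12.27/√(9.81×4.08) = 1.94, which is greater than 1, so the flow is supercritical.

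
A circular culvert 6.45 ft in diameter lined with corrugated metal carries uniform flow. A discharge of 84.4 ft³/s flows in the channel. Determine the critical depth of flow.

At critical depth, Q² T / (g A³) = 1, i.e. A³/T = Q²/g = 84.4²/32.2 = 221.2.
Trying y = 1.7 ft: A³/T = 57.33 — too small.
Trying y = 2.92 ft: A³/T = 462.4 — too large.
Trying y = 2.41 ft: A³/T = 221.3 — ≈ 221.2.

y_c = 2.41 ft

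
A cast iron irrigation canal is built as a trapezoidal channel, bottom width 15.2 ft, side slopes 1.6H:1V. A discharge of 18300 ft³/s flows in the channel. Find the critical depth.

At critical depth, Q² T / (g A³) = 1, i.e. A³/T = Q²/g = 18300²/32.2 = 10400000.
Try y = 16.7 ft: A³/T = 4998000 — low.
Try y = 25.2 ft: A³/T = 28580000 — high.
Try y = 19.9 ft: A³/T = 10400000 — close enough.

y_c = 19.9 ft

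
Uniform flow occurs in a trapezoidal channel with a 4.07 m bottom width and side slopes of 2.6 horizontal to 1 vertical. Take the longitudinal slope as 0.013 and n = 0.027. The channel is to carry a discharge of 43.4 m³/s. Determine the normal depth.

y_n = 1.41 m

Manning's equation rearranged: A R^(2/3) = nQ / (1·√S) = 0.027 × 43.4 / (√0.013) = 10.28.
Trying y = 1.76 m: A R^(2/3) = 16.18 — high.
Trying y = 1.08 m: A R^(2/3) = 6.058 — low.
Trying y = 1.41 m: A R^(2/3) = 10.28 — close enough.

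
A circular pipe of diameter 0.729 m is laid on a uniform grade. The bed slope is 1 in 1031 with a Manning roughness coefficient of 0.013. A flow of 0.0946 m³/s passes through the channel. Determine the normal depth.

y_n = 0.271 m

Manning's equation rearranged: A R^(2/3) = nQ / (1·√S) = 0.013 × 0.0946 / (√0.0009699) = 0.03949.
At y = 0.335 m: A R^(2/3) = 0.05799 — over.
At y = 0.194 m: A R^(2/3) = 0.02079 — short.
At y = 0.271 m: A R^(2/3) = 0.0395 — ≈ 0.03949.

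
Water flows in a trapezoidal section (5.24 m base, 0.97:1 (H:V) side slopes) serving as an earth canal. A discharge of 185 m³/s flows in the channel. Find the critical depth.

y_c = 3.93 m

At critical depth, Q² T / (g A³) = 1, i.e. A³/T = Q²/g = 185²/9.81 = 3489.
Trying y = 4.33 m: A³/T = 5007 — high.
Trying y = 3.93 m: A³/T = 3500 — close enough.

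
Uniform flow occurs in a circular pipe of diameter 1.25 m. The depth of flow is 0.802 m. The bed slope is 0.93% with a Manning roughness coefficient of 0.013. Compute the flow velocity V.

V = 3.74 m/s

For a circular section of diameter D = 1.25 m at depth y = 0.802 m, the central angle is θ = 2 arccos(1 − 2y/D) = 3.716 rad. Then A = (D²/8)(θ − sin θ) = 0.8318 m² and P = Dθ/2 = 2.322 m.
Hydraulic radius R = A/P = 0.8318/2.322 = 0.3582 m.
From Manning's equation, V = (1/n) R^(2/3) S^(1/2) = (1/0.013) × 0.3582^(2/3) × 0.0093^(1/2) = 3.74 m/s.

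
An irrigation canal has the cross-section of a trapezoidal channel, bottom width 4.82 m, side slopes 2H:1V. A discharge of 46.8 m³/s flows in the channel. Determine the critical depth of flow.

y_c = 1.68 m

At critical depth, Q² T / (g A³) = 1, i.e. A³/T = Q²/g = 46.8²/9.81 = 223.3.
Trying y = 1.41 m: A³/T = 119.5 — too small.
Trying y = 1.68 m: A³/T = 224.9 — close enough.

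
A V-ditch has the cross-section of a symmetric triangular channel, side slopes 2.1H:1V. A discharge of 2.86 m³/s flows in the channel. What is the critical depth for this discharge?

At critical depth, Q² T / (g A³) = 1, i.e. A³/T = Q²/g = 2.86²/9.81 = 0.8338.
At y = 1.05 m: A³/T = 2.814 — too large.
At y = 0.823 m: A³/T = 0.8325 — matches.

y_c = 0.823 m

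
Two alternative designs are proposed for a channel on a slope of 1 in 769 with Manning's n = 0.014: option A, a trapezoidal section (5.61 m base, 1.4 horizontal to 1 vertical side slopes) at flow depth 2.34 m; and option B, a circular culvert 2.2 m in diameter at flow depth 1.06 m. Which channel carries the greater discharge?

Channel A: With bottom width b = 5.61 m and side slope z = 1.4: A = (b + zy)y = (5.61 + 1.4×2.34)×2.34 = 20.79 m²; P = b + 2y√(1+z²) = 5.61 + 2×2.34×1.72 = 13.66 m. Hydraulic radius R = A/P = 20.79/13.66 = 1.522 m. Q_A = (1/0.014)·20.79·1.522^(2/3)·√0.0013 = 70.87 m³/s.
Channel B: For a circular section of diameter D = 2.2 m at depth y = 1.06 m, the central angle is θ = 2 arccos(1 − 2y/D) = 3.069 rad. Then A = (D²/8)(θ − sin θ) = 1.813 m² and P = Dθ/2 = 3.376 m. Hydraulic radius R = A/P = 1.813/3.376 = 0.537 m. Q_B = (1/0.014)·1.813·0.537^(2/3)·√0.0013 = 3.085 m³/s.
Q_A = 70.87 m³/s vs Q_B = 3.085 m³/s, so channel A carries more.

channel A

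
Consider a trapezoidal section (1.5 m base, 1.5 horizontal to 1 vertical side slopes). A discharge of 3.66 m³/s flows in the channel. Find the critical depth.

y_c = 0.673 m

At critical depth, Q² T / (g A³) = 1, i.e. A³/T = Q²/g = 3.66²/9.81 = 1.366.
At y = 0.829 m: A³/T = 2.951 — over.
At y = 0.585 m: A³/T = 0.8266 — short.
At y = 0.673 m: A³/T = 1.369 — matches.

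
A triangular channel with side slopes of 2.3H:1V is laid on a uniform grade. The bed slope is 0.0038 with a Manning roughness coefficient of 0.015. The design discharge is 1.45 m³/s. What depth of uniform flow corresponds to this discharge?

y_n = 0.602 m

Manning's equation rearranged: A R^(2/3) = nQ / (1·√S) = 0.015 × 1.45 / (√0.0038) = 0.3528.
Try y = 0.691 m: A R^(2/3) = 0.5104 — high.
Try y = 0.602 m: A R^(2/3) = 0.3534 — close enough.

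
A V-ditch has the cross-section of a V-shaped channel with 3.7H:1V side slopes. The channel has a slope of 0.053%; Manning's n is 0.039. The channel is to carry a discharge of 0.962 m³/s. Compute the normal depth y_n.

y_n = 0.882 m

Manning's equation rearranged: A R^(2/3) = nQ / (1·√S) = 0.039 × 0.962 / (√0.00053) = 1.63.
Trying y = 0.969 m: A R^(2/3) = 2.093 — high.
Trying y = 0.602 m: A R^(2/3) = 0.5883 — low.
Trying y = 0.882 m: A R^(2/3) = 1.629 — matches.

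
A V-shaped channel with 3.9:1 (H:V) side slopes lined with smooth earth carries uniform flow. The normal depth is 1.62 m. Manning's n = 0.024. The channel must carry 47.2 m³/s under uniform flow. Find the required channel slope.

For a triangular section with side slope z = 3.9: A = zy² = 3.9×1.62² = 10.24 m²; P = 2y√(1+z²) = 2×1.62×4.026 = 13.04 m.
Hydraulic radius R = A/P = 10.24/13.04 = 0.7846 m.
From Manning's equation, S = [nQ / (1 A R^(2/3))]² = [0.024 × 47.2 / (1 × 10.24 × 0.7846^(2/3))]² = 0.0169.

S = 0.0169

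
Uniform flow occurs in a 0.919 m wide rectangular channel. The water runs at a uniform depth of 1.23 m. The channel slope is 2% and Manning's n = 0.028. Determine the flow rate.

Flow area A = b·y = 0.919 × 1.23 = 1.13 m². Wetted perimeter P = b + 2y = 0.919 + 2×1.23 = 3.379 m.
Hydraulic radius R = A/P = 1.13/3.379 = 0.3345 m.
Manning's equation: Q = (1/n) A R^(2/3) S^(1/2) = (1/0.028) × 1.13 × 0.3345^(2/3) × 0.02^(1/2) = 2.75 m³/s.

Q = 2.75 m³/s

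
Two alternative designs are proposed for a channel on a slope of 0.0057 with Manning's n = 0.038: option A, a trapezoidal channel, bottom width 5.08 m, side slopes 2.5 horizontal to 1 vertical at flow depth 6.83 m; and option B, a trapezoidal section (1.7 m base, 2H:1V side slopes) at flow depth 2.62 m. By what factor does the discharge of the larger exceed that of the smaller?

Channel A: With bottom width b = 5.08 m and side slope z = 2.5: A = (b + zy)y = (5.08 + 2.5×6.83)×6.83 = 151.3 m²; P = b + 2y√(1+z²) = 5.08 + 2×6.83×2.693 = 41.86 m. Hydraulic radius R = A/P = 151.3/41.86 = 3.615 m. Q_A = (1/0.038)·151.3·3.615^(2/3)·√0.0057 = 708.1 m³/s.
Channel B: With bottom width b = 1.7 m and side slope z = 2: A = (b + zy)y = (1.7 + 2×2.62)×2.62 = 18.18 m²; P = b + 2y√(1+z²) = 1.7 + 2×2.62×2.236 = 13.42 m. Hydraulic radius R = A/P = 18.18/13.42 = 1.355 m. Q_B = (1/0.038)·18.18·1.355^(2/3)·√0.0057 = 44.24 m³/s.
The larger discharge is 708.1 m³/s and the smaller is 44.24 m³/s; the ratio is 16.

16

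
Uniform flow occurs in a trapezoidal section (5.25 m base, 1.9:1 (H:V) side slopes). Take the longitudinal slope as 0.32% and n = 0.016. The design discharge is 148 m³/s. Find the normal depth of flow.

y_n = 2.78 m

Manning's equation rearranged: A R^(2/3) = nQ / (1·√S) = 0.016 × 148 / (√0.0032) = 41.86.
Try y = 2.5 m: A R^(2/3) = 33.68 — short.
Try y = 2.78 m: A R^(2/3) = 41.76 — matches.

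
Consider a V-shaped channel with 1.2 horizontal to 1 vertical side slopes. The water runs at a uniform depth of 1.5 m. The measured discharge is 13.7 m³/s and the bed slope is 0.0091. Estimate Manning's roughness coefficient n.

n = 0.013

For a triangular section with side slope z = 1.2: A = zy² = 1.2×1.5² = 2.7 m²; P = 2y√(1+z²) = 2×1.5×1.562 = 4.686 m.
Hydraulic radius R = A/P = 2.7/4.686 = 0.5762 m.
Rearranging Manning's equation: n = (1/Q) A R^(2/3) S^(1/2) = (1/13.7) × 2.7 × 0.5762^(2/3) × √0.0091 = 0.013.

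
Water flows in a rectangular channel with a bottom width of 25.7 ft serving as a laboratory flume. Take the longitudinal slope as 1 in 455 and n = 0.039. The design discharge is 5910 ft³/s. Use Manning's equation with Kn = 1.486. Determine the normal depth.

y_n = 29.8 ft

Manning's equation rearranged: A R^(2/3) = nQ / (1.486·√S) = 0.039 × 5910 / (1.486 × √0.002198) = 3309.
Trying y = 33.4 ft: A R^(2/3) = 3791 — over.
Trying y = 25 ft: A R^(2/3) = 2673 — short.
Trying y = 29.8 ft: A R^(2/3) = 3308 — matches.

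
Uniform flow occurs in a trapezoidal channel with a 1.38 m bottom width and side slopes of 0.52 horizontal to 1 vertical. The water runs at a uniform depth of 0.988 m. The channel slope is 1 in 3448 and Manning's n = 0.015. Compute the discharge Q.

Q = 1.37 m³/s

With bottom width b = 1.38 m and side slope z = 0.52: A = (b + zy)y = (1.38 + 0.52×0.988)×0.988 = 1.871 m²; P = b + 2y√(1+z²) = 1.38 + 2×0.988×1.127 = 3.607 m.
Hydraulic radius R = A/P = 1.871/3.607 = 0.5187 m.
Manning's equation: Q = (1/n) A R^(2/3) S^(1/2) = (1/0.015) × 1.871 × 0.5187^(2/3) × 0.00029^(1/2) = 1.37 m³/s.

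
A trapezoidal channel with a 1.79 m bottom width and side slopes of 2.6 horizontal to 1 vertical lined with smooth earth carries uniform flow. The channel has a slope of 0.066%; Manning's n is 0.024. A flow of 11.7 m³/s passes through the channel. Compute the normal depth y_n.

y_n = 1.76 m

Manning's equation rearranged: A R^(2/3) = nQ / (1·√S) = 0.024 × 11.7 / (√0.00066) = 10.93.
Trying y = 2.11 m: A R^(2/3) = 16.69 — over.
Trying y = 1.55 m: A R^(2/3) = 8.191 — short.
Trying y = 1.76 m: A R^(2/3) = 10.95 — close enough.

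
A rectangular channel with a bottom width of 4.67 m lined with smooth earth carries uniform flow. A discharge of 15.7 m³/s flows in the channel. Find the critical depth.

y_c = 1.05 m

For a rectangular channel, critical depth y_c = (q²/g)^(1/3) where q = Q/b = 15.7/4.67 = 3.362 m²/s.
So y_c = (3.362²/9.81)^(1/3) = 1.05 m.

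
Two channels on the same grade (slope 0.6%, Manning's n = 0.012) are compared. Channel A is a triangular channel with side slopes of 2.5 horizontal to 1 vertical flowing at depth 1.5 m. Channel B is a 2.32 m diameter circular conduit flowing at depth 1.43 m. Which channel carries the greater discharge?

Channel A: For a triangular section with side slope z = 2.5: A = zy² = 2.5×1.5² = 5.625 m²; P = 2y√(1+z²) = 2×1.5×2.693 = 8.078 m. Hydraulic radius R = A/P = 5.625/8.078 = 0.6964 m. Q_A = (1/0.012)·5.625·0.6964^(2/3)·√0.006 = 28.53 m³/s.
Channel B: For a circular section of diameter D = 2.32 m at depth y = 1.43 m, the central angle is θ = 2 arccos(1 − 2y/D) = 3.611 rad. Then A = (D²/8)(θ − sin θ) = 2.734 m² and P = Dθ/2 = 4.189 m. Hydraulic radius R = A/P = 2.734/4.189 = 0.6527 m. Q_B = (1/0.012)·2.734·0.6527^(2/3)·√0.006 = 13.28 m³/s.
Q_A = 28.53 m³/s vs Q_B = 13.28 m³/s, so channel A carries more.

channel A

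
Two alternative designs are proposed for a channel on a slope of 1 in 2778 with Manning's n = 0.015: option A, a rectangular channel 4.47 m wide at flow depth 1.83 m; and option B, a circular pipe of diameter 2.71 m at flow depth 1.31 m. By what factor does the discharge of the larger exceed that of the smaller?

Channel A: Flow area A = b·y = 4.47 × 1.83 = 8.18 m². Wetted perimeter P = b + 2y = 4.47 + 2×1.83 = 8.13 m. Hydraulic radius R = A/P = 8.18/8.13 = 1.006 m. Q_A = (1/0.015)·8.18·1.006^(2/3)·√0.00036 = 10.39 m³/s.
Channel B: For a circular section of diameter D = 2.71 m at depth y = 1.31 m, the central angle is θ = 2 arccos(1 − 2y/D) = 3.075 rad. Then A = (D²/8)(θ − sin θ) = 2.762 m² and P = Dθ/2 = 4.167 m. Hydraulic radius R = A/P = 2.762/4.167 = 0.6629 m. Q_B = (1/0.015)·2.762·0.6629^(2/3)·√0.00036 = 2.656 m³/s.
The larger discharge is 10.39 m³/s and the smaller is 2.656 m³/s; the ratio is 3.91.

3.91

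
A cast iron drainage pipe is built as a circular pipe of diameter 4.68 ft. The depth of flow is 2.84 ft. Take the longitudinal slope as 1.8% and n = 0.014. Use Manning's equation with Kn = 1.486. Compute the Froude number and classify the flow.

supercritical

For a circular section of diameter D = 4.68 ft at depth y = 2.84 ft, the central angle is θ = 2 arccos(1 − 2y/D) = 3.572 rad. Then A = (D²/8)(θ − sin θ) = 10.92 ft² and P = Dθ/2 = 8.359 ft.
Hydraulic radius R = A/P = 10.92/8.359 = 1.307 ft.
V = (1.486/n) R^(2/3) √S = (1.486/0.014) × 1.307^(2/3) × √0.018 = 17.02 ft/s. Hydraulic depth D_h = A/T = 10.92/4.572 = 2.389 ft.
Froude number Fr = V/√(g·D_h) = 17.02/√(32.2×2.389) = 1.94, which is greater than 1, so the flow is supercritical.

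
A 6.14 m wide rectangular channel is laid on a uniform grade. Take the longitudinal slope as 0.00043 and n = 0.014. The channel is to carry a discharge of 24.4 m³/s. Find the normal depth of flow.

Manning's equation rearranged: A R^(2/3) = nQ / (1·√S) = 0.014 × 24.4 / (√0.00043) = 16.47.
Try y = 2.52 m: A R^(2/3) = 19.22 — too large.
Try y = 2.25 m: A R^(2/3) = 16.44 — close enough.

y_n = 2.25 m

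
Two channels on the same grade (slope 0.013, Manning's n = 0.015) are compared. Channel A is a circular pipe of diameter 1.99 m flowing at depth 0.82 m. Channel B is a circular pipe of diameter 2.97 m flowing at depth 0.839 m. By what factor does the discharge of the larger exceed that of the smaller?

Channel A: For a circular section of diameter D = 1.99 m at depth y = 0.82 m, the central angle is θ = 2 arccos(1 − 2y/D) = 2.788 rad. Then A = (D²/8)(θ − sin θ) = 1.209 m² and P = Dθ/2 = 2.774 m. Hydraulic radius R = A/P = 1.209/2.774 = 0.4357 m. Q_A = (1/0.015)·1.209·0.4357^(2/3)·√0.013 = 5.28 m³/s.
Channel B: For a circular section of diameter D = 2.97 m at depth y = 0.839 m, the central angle is θ = 2 arccos(1 − 2y/D) = 2.241 rad. Then A = (D²/8)(θ − sin θ) = 1.608 m² and P = Dθ/2 = 3.329 m. Hydraulic radius R = A/P = 1.608/3.329 = 0.483 m. Q_B = (1/0.015)·1.608·0.483^(2/3)·√0.013 = 7.523 m³/s.
The larger discharge is 7.523 m³/s and the smaller is 5.28 m³/s; the ratio is 1.42.

1.42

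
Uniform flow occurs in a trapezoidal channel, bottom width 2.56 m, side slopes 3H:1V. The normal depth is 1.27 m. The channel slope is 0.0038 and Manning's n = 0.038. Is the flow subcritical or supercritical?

subcritical

With bottom width b = 2.56 m and side slope z = 3: A = (b + zy)y = (2.56 + 3×1.27)×1.27 = 8.09 m²; P = b + 2y√(1+z²) = 2.56 + 2×1.27×3.162 = 10.59 m.
Hydraulic radius R = A/P = 8.09/10.59 = 0.7638 m.
V = (1/n) R^(2/3) √S = (1/0.038) × 0.7638^(2/3) × √0.0038 = 1.355 m/s. Hydraulic depth D_h = A/T = 8.09/10.18 = 0.7947 m.
Froude number Fr = V/√(g·D_h) = 1.355/√(9.81×0.7947) = 0.485, which is less than 1, so the flow is subcritical.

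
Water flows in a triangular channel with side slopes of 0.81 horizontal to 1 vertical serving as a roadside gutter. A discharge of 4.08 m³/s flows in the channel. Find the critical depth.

At critical depth, Q² T / (g A³) = 1, i.e. A³/T = Q²/g = 4.08²/9.81 = 1.697.
At y = 1.77 m: A³/T = 5.699 — too large.
At y = 1.39 m: A³/T = 1.702 — matches.

y_c = 1.39 m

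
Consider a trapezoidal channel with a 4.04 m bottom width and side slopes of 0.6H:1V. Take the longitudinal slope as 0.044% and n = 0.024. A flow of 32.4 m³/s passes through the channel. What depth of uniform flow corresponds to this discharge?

y_n = 3.84 m

Manning's equation rearranged: A R^(2/3) = nQ / (1·√S) = 0.024 × 32.4 / (√0.00044) = 37.07.
At y = 3.38 m: A R^(2/3) = 29.44 — low.
At y = 4.23 m: A R^(2/3) = 44.18 — high.
At y = 3.84 m: A R^(2/3) = 37.03 — ≈ 37.07.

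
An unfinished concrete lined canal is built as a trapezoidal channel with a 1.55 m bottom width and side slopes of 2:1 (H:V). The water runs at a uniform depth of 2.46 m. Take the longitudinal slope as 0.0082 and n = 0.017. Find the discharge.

With bottom width b = 1.55 m and side slope z = 2: A = (b + zy)y = (1.55 + 2×2.46)×2.46 = 15.92 m²; P = b + 2y√(1+z²) = 1.55 + 2×2.46×2.236 = 12.55 m.
Hydraulic radius R = A/P = 15.92/12.55 = 1.268 m.
Manning's equation: Q = (1/n) A R^(2/3) S^(1/2) = (1/0.017) × 15.92 × 1.268^(2/3) × 0.0082^(1/2) = 99.3 m³/s.

Q = 99.3 m³/s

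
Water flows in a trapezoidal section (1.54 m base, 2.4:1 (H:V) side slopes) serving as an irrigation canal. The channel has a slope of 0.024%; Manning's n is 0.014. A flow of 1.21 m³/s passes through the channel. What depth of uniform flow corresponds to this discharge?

y_n = 0.645 m

Manning's equation rearranged: A R^(2/3) = nQ / (1·√S) = 0.014 × 1.21 / (√0.00024) = 1.093.
Try y = 0.496 m: A R^(2/3) = 0.6451 — low.
Try y = 0.791 m: A R^(2/3) = 1.67 — high.
Try y = 0.645 m: A R^(2/3) = 1.094 — close enough.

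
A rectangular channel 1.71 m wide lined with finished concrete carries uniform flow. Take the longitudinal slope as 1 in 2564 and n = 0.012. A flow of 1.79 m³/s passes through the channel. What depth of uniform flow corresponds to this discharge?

Manning's equation rearranged: A R^(2/3) = nQ / (1·√S) = 0.012 × 1.79 / (√0.00039) = 1.088.
Try y = 1.24 m: A R^(2/3) = 1.347 — high.
Try y = 0.783 m: A R^(2/3) = 0.7374 — low.
Try y = 1.05 m: A R^(2/3) = 1.087 — close enough.

y_n = 1.05 m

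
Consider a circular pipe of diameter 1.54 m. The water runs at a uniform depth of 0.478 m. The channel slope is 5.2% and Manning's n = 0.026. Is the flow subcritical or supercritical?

For a circular section of diameter D = 1.54 m at depth y = 0.478 m, the central angle is θ = 2 arccos(1 − 2y/D) = 2.364 rad. Then A = (D²/8)(θ − sin θ) = 0.4927 m² and P = Dθ/2 = 1.82 m.
Hydraulic radius R = A/P = 0.4927/1.82 = 0.2707 m.
V = (1/n) R^(2/3) √S = (1/0.026) × 0.2707^(2/3) × √0.052 = 3.67 m/s. Hydraulic depth D_h = A/T = 0.4927/1.425 = 0.3457 m.
Froude number Fr = V/√(g·D_h) = 3.67/√(9.81×0.3457) = 1.99, which is greater than 1, so the flow is supercritical.

supercritical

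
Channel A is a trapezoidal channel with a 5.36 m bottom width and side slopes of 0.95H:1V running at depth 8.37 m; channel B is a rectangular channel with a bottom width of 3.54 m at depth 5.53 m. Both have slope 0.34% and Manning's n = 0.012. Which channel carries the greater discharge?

Channel A: With bottom width b = 5.36 m and side slope z = 0.95: A = (b + zy)y = (5.36 + 0.95×8.37)×8.37 = 111.4 m²; P = b + 2y√(1+z²) = 5.36 + 2×8.37×1.379 = 28.45 m. Hydraulic radius R = A/P = 111.4/28.45 = 3.916 m. Q_A = (1/0.012)·111.4·3.916^(2/3)·√0.0034 = 1345 m³/s.
Channel B: Flow area A = b·y = 3.54 × 5.53 = 19.58 m². Wetted perimeter P = b + 2y = 3.54 + 2×5.53 = 14.6 m. Hydraulic radius R = A/P = 19.58/14.6 = 1.341 m. Q_B = (1/0.012)·19.58·1.341^(2/3)·√0.0034 = 115.7 m³/s.
Q_A = 1345 m³/s vs Q_B = 115.7 m³/s, so channel A carries more.

channel A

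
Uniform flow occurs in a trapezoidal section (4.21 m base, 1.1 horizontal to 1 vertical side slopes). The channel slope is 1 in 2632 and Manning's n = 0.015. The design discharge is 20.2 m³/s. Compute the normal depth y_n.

Manning's equation rearranged: A R^(2/3) = nQ / (1·√S) = 0.015 × 20.2 / (√0.0003799) = 15.54.
Try y = 2.45 m: A R^(2/3) = 21.89 — over.
Try y = 1.74 m: A R^(2/3) = 11.6 — short.
Try y = 2.04 m: A R^(2/3) = 15.53 — matches.

y_n = 2.04 m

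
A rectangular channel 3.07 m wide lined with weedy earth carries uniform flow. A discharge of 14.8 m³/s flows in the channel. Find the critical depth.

y_c = 1.33 m

For a rectangular channel, critical depth y_c = (q²/g)^(1/3) where q = Q/b = 14.8/3.07 = 4.821 m²/s.
So y_c = (4.821²/9.81)^(1/3) = 1.33 m.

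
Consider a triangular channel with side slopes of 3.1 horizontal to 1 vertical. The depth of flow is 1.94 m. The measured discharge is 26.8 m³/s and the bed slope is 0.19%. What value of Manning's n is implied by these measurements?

For a triangular section with side slope z = 3.1: A = zy² = 3.1×1.94² = 11.67 m²; P = 2y√(1+z²) = 2×1.94×3.257 = 12.64 m.
Hydraulic radius R = A/P = 11.67/12.64 = 0.9232 m.
Rearranging Manning's equation: n = (1/Q) A R^(2/3) S^(1/2) = (1/26.8) × 11.67 × 0.9232^(2/3) × √0.0019 = 0.018.

n = 0.018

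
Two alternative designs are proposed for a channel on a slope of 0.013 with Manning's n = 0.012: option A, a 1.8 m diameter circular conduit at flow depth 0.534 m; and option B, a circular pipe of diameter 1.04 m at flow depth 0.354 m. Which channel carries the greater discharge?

channel A

Channel A: For a circular section of diameter D = 1.8 m at depth y = 0.534 m, the central angle is θ = 2 arccos(1 − 2y/D) = 2.304 rad. Then A = (D²/8)(θ − sin θ) = 0.6322 m² and P = Dθ/2 = 2.074 m. Hydraulic radius R = A/P = 0.6322/2.074 = 0.3049 m. Q_A = (1/0.012)·0.6322·0.3049^(2/3)·√0.013 = 2.721 m³/s.
Channel B: For a circular section of diameter D = 1.04 m at depth y = 0.354 m, the central angle is θ = 2 arccos(1 − 2y/D) = 2.492 rad. Then A = (D²/8)(θ − sin θ) = 0.2551 m² and P = Dθ/2 = 1.296 m. Hydraulic radius R = A/P = 0.2551/1.296 = 0.1969 m. Q_B = (1/0.012)·0.2551·0.1969^(2/3)·√0.013 = 0.8202 m³/s.
Q_A = 2.721 m³/s vs Q_B = 0.8202 m³/s, so channel A carries more.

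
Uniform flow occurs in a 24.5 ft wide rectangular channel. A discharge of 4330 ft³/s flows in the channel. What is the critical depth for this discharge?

y_c = 9.9 ft

For a rectangular channel, critical depth y_c = (q²/g)^(1/3) where q = Q/b = 4330/24.5 = 176.7 ft²/s.
So y_c = (176.7²/32.2)^(1/3) = 9.9 ft.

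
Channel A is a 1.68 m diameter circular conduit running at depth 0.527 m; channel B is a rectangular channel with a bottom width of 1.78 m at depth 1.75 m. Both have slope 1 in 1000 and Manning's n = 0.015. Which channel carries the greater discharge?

Channel A: For a circular section of diameter D = 1.68 m at depth y = 0.527 m, the central angle is θ = 2 arccos(1 − 2y/D) = 2.378 rad. Then A = (D²/8)(θ − sin θ) = 0.5949 m² and P = Dθ/2 = 1.997 m. Hydraulic radius R = A/P = 0.5949/1.997 = 0.2979 m. Q_A = (1/0.015)·0.5949·0.2979^(2/3)·√0.001 = 0.5594 m³/s.
Channel B: Flow area A = b·y = 1.78 × 1.75 = 3.115 m². Wetted perimeter P = b + 2y = 1.78 + 2×1.75 = 5.28 m. Hydraulic radius R = A/P = 3.115/5.28 = 0.59 m. Q_B = (1/0.015)·3.115·0.59^(2/3)·√0.001 = 4.619 m³/s.
Q_A = 0.5594 m³/s vs Q_B = 4.619 m³/s, so channel B carries more.

channel B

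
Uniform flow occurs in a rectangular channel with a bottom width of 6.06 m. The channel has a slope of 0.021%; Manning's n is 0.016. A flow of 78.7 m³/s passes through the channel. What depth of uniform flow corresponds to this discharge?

Manning's equation rearranged: A R^(2/3) = nQ / (1·√S) = 0.016 × 78.7 / (√0.00021) = 86.89.
Try y = 10.2 m: A R^(2/3) = 108.8 — over.
Try y = 6.41 m: A R^(2/3) = 62.84 — short.
Try y = 8.41 m: A R^(2/3) = 86.92 — ≈ 86.89.

y_n = 8.41 m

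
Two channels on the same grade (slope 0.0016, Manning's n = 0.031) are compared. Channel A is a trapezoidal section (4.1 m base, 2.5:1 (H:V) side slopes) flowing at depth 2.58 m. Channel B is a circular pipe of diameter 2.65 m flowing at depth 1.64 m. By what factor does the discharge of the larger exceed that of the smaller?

12.2

Channel A: With bottom width b = 4.1 m and side slope z = 2.5: A = (b + zy)y = (4.1 + 2.5×2.58)×2.58 = 27.22 m²; P = b + 2y√(1+z²) = 4.1 + 2×2.58×2.693 = 17.99 m. Hydraulic radius R = A/P = 27.22/17.99 = 1.513 m. Q_A = (1/0.031)·27.22·1.513^(2/3)·√0.0016 = 46.28 m³/s.
Channel B: For a circular section of diameter D = 2.65 m at depth y = 1.64 m, the central angle is θ = 2 arccos(1 − 2y/D) = 3.622 rad. Then A = (D²/8)(θ − sin θ) = 3.585 m² and P = Dθ/2 = 4.799 m. Hydraulic radius R = A/P = 3.585/4.799 = 0.747 m. Q_B = (1/0.031)·3.585·0.747^(2/3)·√0.0016 = 3.808 m³/s.
The larger discharge is 46.28 m³/s and the smaller is 3.808 m³/s; the ratio is 12.2.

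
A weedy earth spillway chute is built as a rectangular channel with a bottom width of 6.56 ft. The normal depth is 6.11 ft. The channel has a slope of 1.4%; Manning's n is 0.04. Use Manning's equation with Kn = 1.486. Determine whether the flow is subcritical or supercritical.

subcritical

Flow area A = b·y = 6.56 × 6.11 = 40.08 ft². Wetted perimeter P = b + 2y = 6.56 + 2×6.11 = 18.78 ft.
Hydraulic radius R = A/P = 40.08/18.78 = 2.134 ft.
V = (1.486/n) R^(2/3) √S = (1.486/0.04) × 2.134^(2/3) × √0.014 = 7.287 ft/s. Hydraulic depth D_h = A/T = 40.08/6.56 = 6.11 ft.
Froude number Fr = V/√(g·D_h) = 7.287/√(32.2×6.11) = 0.519, which is less than 1, so the flow is subcritical.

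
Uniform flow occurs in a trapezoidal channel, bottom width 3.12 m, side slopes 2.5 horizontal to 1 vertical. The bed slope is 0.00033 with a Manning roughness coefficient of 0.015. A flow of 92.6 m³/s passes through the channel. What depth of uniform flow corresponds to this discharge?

Manning's equation rearranged: A R^(2/3) = nQ / (1·√S) = 0.015 × 92.6 / (√0.00033) = 76.46.
Trying y = 4.4 m: A R^(2/3) = 108.8 — high.
Trying y = 3.79 m: A R^(2/3) = 76.5 — close enough.

y_n = 3.79 m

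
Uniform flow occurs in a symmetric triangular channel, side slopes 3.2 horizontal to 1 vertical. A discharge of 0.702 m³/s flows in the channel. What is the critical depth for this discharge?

At critical depth, Q² T / (g A³) = 1, i.e. A³/T = Q²/g = 0.702²/9.81 = 0.05023.
Try y = 0.489 m: A³/T = 0.1432 — too large.
Try y = 0.294 m: A³/T = 0.01125 — too small.
Try y = 0.397 m: A³/T = 0.05049 — matches.

y_c = 0.397 m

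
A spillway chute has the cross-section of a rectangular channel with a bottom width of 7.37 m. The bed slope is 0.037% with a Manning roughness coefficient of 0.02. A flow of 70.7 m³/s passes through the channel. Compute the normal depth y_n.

Manning's equation rearranged: A R^(2/3) = nQ / (1·√S) = 0.02 × 70.7 / (√0.00037) = 73.51.
At y = 6.74 m: A R^(2/3) = 88.61 — too large.
At y = 4.66 m: A R^(2/3) = 55.56 — too small.
At y = 5.8 m: A R^(2/3) = 73.47 — matches.

y_n = 5.8 m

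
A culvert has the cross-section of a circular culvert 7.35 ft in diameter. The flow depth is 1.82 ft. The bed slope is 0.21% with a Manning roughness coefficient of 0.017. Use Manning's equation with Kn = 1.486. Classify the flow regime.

subcritical

For a circular section of diameter D = 7.35 ft at depth y = 1.82 ft, the central angle is θ = 2 arccos(1 − 2y/D) = 2.083 rad. Then A = (D²/8)(θ − sin θ) = 8.184 ft² and P = Dθ/2 = 7.656 ft.
Hydraulic radius R = A/P = 8.184/7.656 = 1.069 ft.
V = (1.486/n) R^(2/3) √S = (1.486/0.017) × 1.069^(2/3) × √0.0021 = 4.188 ft/s. Hydraulic depth D_h = A/T = 8.184/6.345 = 1.29 ft.
Froude number Fr = V/√(g·D_h) = 4.188/√(32.2×1.29) = 0.65, which is less than 1, so the flow is subcritical.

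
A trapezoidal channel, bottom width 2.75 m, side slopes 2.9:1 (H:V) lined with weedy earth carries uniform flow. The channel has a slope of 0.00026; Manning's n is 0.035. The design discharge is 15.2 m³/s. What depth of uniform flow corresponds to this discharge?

y_n = 2.57 m

Manning's equation rearranged: A R^(2/3) = nQ / (1·√S) = 0.035 × 15.2 / (√0.00026) = 32.99.
Try y = 2.03 m: A R^(2/3) = 19.28 — too small.
Try y = 3.21 m: A R^(2/3) = 55.67 — too large.
Try y = 2.57 m: A R^(2/3) = 33.07 — matches.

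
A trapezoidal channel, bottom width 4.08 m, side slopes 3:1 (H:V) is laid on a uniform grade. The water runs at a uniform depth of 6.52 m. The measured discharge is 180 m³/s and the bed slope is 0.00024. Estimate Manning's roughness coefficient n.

n = 0.03

With bottom width b = 4.08 m and side slope z = 3: A = (b + zy)y = (4.08 + 3×6.52)×6.52 = 154.1 m²; P = b + 2y√(1+z²) = 4.08 + 2×6.52×3.162 = 45.32 m.
Hydraulic radius R = A/P = 154.1/45.32 = 3.401 m.
Rearranging Manning's equation: n = (1/Q) A R^(2/3) S^(1/2) = (1/180) × 154.1 × 3.401^(2/3) × √0.00024 = 0.03.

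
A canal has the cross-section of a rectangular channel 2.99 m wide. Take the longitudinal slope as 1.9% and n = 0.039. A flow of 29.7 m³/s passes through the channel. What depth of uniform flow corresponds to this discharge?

y_n = 2.85 m

Manning's equation rearranged: A R^(2/3) = nQ / (1·√S) = 0.039 × 29.7 / (√0.019) = 8.403.
Trying y = 2.13 m: A R^(2/3) = 5.842 — too small.
Trying y = 3.3 m: A R^(2/3) = 10.06 — too large.
Trying y = 2.85 m: A R^(2/3) = 8.411 — matches.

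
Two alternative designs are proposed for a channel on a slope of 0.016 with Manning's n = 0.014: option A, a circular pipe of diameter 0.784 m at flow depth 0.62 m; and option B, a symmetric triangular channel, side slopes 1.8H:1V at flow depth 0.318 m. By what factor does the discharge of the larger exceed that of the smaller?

Channel A: For a circular section of diameter D = 0.784 m at depth y = 0.62 m, the central angle is θ = 2 arccos(1 − 2y/D) = 4.383 rad. Then A = (D²/8)(θ − sin θ) = 0.4095 m² and P = Dθ/2 = 1.718 m. Hydraulic radius R = A/P = 0.4095/1.718 = 0.2383 m. Q_A = (1/0.014)·0.4095·0.2383^(2/3)·√0.016 = 1.422 m³/s.
Channel B: For a triangular section with side slope z = 1.8: A = zy² = 1.8×0.318² = 0.182 m²; P = 2y√(1+z²) = 2×0.318×2.059 = 1.31 m. Hydraulic radius R = A/P = 0.182/1.31 = 0.139 m. Q_B = (1/0.014)·0.182·0.139^(2/3)·√0.016 = 0.4413 m³/s.
The larger discharge is 1.422 m³/s and the smaller is 0.4413 m³/s; the ratio is 3.22.

3.22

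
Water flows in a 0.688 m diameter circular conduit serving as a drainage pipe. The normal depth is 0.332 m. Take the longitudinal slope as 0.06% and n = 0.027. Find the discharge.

Q = 0.0491 m³/s

For a circular section of diameter D = 0.688 m at depth y = 0.332 m, the central angle is θ = 2 arccos(1 − 2y/D) = 3.072 rad. Then A = (D²/8)(θ − sin θ) = 0.1776 m² and P = Dθ/2 = 1.057 m.
Hydraulic radius R = A/P = 0.1776/1.057 = 0.1681 m.
Manning's equation: Q = (1/n) A R^(2/3) S^(1/2) = (1/0.027) × 0.1776 × 0.1681^(2/3) × 0.0006^(1/2) = 0.0491 m³/s.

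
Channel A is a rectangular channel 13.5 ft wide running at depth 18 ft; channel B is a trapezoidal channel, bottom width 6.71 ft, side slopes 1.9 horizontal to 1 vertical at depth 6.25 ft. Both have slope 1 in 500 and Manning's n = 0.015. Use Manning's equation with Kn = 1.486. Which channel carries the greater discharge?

Channel A: Flow area A = b·y = 13.5 × 18 = 243 ft². Wetted perimeter P = b + 2y = 13.5 + 2×18 = 49.5 ft. Hydraulic radius R = A/P = 243/49.5 = 4.909 ft. Q_A = (1.486/0.015)·243·4.909^(2/3)·√0.002 = 3110 ft³/s.
Channel B: With bottom width b = 6.71 ft and side slope z = 1.9: A = (b + zy)y = (6.71 + 1.9×6.25)×6.25 = 116.2 ft²; P = b + 2y√(1+z²) = 6.71 + 2×6.25×2.147 = 33.55 ft. Hydraulic radius R = A/P = 116.2/33.55 = 3.462 ft. Q_B = (1.486/0.015)·116.2·3.462^(2/3)·√0.002 = 1178 ft³/s.
Q_A = 3110 ft³/s vs Q_B = 1178 ft³/s, so channel A carries more.

channel A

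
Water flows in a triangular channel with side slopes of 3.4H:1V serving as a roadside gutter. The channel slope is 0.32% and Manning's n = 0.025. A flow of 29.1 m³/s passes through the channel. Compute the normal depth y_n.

y_n = 1.98 m

Manning's equation rearranged: A R^(2/3) = nQ / (1·√S) = 0.025 × 29.1 / (√0.0032) = 12.86.
Try y = 2.4 m: A R^(2/3) = 21.51 — high.
Try y = 1.48 m: A R^(2/3) = 5.927 — low.
Try y = 1.98 m: A R^(2/3) = 12.88 — ≈ 12.86.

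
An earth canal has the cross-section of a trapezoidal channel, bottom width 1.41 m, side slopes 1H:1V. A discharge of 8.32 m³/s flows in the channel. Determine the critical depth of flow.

At critical depth, Q² T / (g A³) = 1, i.e. A³/T = Q²/g = 8.32²/9.81 = 7.056.
Try y = 0.924 m: A³/T = 3.079 — short.
Try y = 1.46 m: A³/T = 16.99 — over.
Try y = 1.16 m: A³/T = 7.103 — ≈ 7.056.

y_c = 1.16 m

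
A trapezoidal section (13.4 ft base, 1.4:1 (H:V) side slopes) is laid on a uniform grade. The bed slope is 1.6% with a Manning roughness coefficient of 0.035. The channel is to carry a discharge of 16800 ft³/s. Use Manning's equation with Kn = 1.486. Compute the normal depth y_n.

y_n = 18.2 ft

Manning's equation rearranged: A R^(2/3) = nQ / (1.486·√S) = 0.035 × 16800 / (1.486 × √0.016) = 3128.
At y = 14.5 ft: A R^(2/3) = 1909 — too small.
At y = 18.2 ft: A R^(2/3) = 3131 — ≈ 3128.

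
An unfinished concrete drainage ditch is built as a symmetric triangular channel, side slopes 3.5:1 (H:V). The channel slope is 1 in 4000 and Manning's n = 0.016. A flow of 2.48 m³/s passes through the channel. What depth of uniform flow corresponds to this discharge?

Manning's equation rearranged: A R^(2/3) = nQ / (1·√S) = 0.016 × 2.48 / (√0.00025) = 2.51.
Trying y = 1.22 m: A R^(2/3) = 3.65 — too large.
Trying y = 0.896 m: A R^(2/3) = 1.603 — too small.
Trying y = 1.06 m: A R^(2/3) = 2.509 — matches.

y_n = 1.06 m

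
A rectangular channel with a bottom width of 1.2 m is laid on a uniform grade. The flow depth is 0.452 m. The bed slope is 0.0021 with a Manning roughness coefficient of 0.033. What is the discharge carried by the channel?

Flow area A = b·y = 1.2 × 0.452 = 0.5424 m². Wetted perimeter P = b + 2y = 1.2 + 2×0.452 = 2.104 m.
Hydraulic radius R = A/P = 0.5424/2.104 = 0.2578 m.
Manning's equation: Q = (1/n) A R^(2/3) S^(1/2) = (1/0.033) × 0.5424 × 0.2578^(2/3) × 0.0021^(1/2) = 0.305 m³/s.

Q = 0.305 m³/s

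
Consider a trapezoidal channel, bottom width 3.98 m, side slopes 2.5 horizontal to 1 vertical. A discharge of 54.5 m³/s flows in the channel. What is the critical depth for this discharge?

At critical depth, Q² T / (g A³) = 1, i.e. A³/T = Q²/g = 54.5²/9.81 = 302.8.
Try y = 1.46 m: A³/T = 122.6 — too small.
Try y = 2.24 m: A³/T = 651 — too large.
Try y = 1.85 m: A³/T = 304.9 — matches.

y_c = 1.85 m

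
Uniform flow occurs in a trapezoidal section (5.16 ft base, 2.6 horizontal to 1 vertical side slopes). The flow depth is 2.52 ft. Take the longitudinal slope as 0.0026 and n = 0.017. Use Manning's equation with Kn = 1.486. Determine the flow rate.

With bottom width b = 5.16 ft and side slope z = 2.6: A = (b + zy)y = (5.16 + 2.6×2.52)×2.52 = 29.51 ft²; P = b + 2y√(1+z²) = 5.16 + 2×2.52×2.786 = 19.2 ft.
Hydraulic radius R = A/P = 29.51/19.2 = 1.537 ft.
Manning's equation: Q = (1.486/n) A R^(2/3) S^(1/2) = (1.486/0.017) × 29.51 × 1.537^(2/3) × 0.0026^(1/2) = 175 ft³/s.

Q = 175 ft³/s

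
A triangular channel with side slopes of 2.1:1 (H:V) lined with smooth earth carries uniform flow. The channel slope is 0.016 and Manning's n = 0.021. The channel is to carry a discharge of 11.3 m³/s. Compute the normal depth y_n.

Manning's equation rearranged: A R^(2/3) = nQ / (1·√S) = 0.021 × 11.3 / (√0.016) = 1.876.
Trying y = 1.47 m: A R^(2/3) = 3.452 — too large.
Trying y = 0.809 m: A R^(2/3) = 0.7022 — too small.
Trying y = 1.17 m: A R^(2/3) = 1.878 — close enough.

y_n = 1.17 m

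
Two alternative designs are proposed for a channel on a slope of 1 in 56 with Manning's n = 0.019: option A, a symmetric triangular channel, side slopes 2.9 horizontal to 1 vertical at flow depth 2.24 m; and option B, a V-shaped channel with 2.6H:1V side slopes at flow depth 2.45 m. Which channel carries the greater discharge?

Channel A: For a triangular section with side slope z = 2.9: A = zy² = 2.9×2.24² = 14.55 m²; P = 2y√(1+z²) = 2×2.24×3.068 = 13.74 m. Hydraulic radius R = A/P = 14.55/13.74 = 1.059 m. Q_A = (1/0.019)·14.55·1.059^(2/3)·√0.01786 = 106.3 m³/s.
Channel B: For a triangular section with side slope z = 2.6: A = zy² = 2.6×2.45² = 15.61 m²; P = 2y√(1+z²) = 2×2.45×2.786 = 13.65 m. Hydraulic radius R = A/P = 15.61/13.65 = 1.143 m. Q_B = (1/0.019)·15.61·1.143^(2/3)·√0.01786 = 120 m³/s.
Q_A = 106.3 m³/s vs Q_B = 120 m³/s, so channel B carries more.

channel B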